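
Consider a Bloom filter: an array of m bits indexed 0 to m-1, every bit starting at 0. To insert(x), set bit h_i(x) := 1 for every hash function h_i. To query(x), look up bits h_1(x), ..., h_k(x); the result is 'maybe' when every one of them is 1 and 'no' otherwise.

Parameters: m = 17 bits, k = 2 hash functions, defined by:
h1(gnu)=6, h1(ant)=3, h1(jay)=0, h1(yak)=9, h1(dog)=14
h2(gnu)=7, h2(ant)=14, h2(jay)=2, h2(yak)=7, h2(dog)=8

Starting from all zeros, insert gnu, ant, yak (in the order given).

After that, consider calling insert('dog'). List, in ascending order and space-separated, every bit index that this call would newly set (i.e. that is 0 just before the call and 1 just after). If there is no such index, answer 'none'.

Answer: 8

Derivation:
Start: bits=00000000000000000
After insert 'gnu': sets bits 6 7 -> bits=00000011000000000
After insert 'ant': sets bits 3 14 -> bits=00010011000000100
After insert 'yak': sets bits 7 9 -> bits=00010011010000100
insert 'dog' would touch bits 8 14; currently bit8=0, bit14=1
Bits that are 0 among those (would change 0->1): 8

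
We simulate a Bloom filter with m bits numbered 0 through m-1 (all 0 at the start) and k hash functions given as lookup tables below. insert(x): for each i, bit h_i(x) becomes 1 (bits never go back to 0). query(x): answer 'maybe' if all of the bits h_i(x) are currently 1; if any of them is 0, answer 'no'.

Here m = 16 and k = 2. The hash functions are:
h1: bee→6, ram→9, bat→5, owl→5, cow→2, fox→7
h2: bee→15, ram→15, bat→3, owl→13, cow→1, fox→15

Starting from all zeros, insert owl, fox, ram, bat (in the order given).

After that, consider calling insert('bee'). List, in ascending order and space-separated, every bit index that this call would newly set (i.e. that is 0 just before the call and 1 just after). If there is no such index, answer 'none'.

Answer: 6

Derivation:
Start: bits=0000000000000000
After insert 'owl': sets bits 5 13 -> bits=0000010000000100
After insert 'fox': sets bits 7 15 -> bits=0000010100000101
After insert 'ram': sets bits 9 15 -> bits=0000010101000101
After insert 'bat': sets bits 3 5 -> bits=0001010101000101
insert 'bee' would touch bits 6 15; currently bit6=0, bit15=1
Bits that are 0 among those (would change 0->1): 6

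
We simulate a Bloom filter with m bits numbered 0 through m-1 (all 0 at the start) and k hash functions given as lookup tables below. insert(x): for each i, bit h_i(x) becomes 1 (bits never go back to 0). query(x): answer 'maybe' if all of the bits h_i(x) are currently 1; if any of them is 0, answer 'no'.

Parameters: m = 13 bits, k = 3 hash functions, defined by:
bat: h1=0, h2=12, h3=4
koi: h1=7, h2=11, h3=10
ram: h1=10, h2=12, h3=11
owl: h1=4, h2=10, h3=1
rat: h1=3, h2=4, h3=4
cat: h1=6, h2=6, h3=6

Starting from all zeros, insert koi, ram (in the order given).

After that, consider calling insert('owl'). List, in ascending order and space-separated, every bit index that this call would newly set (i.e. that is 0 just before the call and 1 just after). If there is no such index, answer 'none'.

Start: bits=0000000000000
After insert 'koi': sets bits 7 10 11 -> bits=0000000100110
After insert 'ram': sets bits 10 11 12 -> bits=0000000100111
insert 'owl' would touch bits 1 4 10; currently bit1=0, bit4=0, bit10=1
Bits that are 0 among those (would change 0->1): 1 4

Answer: 1 4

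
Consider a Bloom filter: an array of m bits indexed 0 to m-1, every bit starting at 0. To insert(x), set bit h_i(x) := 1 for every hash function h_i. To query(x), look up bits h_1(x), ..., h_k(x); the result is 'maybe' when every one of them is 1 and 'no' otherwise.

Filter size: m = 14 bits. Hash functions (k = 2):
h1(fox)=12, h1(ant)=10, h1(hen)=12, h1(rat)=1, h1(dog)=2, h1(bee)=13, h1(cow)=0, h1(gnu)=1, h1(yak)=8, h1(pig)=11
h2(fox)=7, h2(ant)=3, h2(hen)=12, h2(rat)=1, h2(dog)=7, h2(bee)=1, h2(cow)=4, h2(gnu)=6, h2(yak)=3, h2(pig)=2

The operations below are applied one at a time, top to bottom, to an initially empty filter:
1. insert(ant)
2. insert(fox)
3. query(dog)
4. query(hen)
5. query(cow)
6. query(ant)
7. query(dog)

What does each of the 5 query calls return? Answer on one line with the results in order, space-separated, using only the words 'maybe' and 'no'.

Start: bits=00000000000000
Op 1: insert ant -> sets bits 3 10 -> bits=00010000001000
Op 2: insert fox -> sets bits 7 12 -> bits=00010001001010
Op 3: query dog -> checks bit2=0, bit7=1 (has a 0) -> no
Op 4: query hen -> checks bit12=1 (all 1) -> maybe
Op 5: query cow -> checks bit0=0, bit4=0 (has a 0) -> no
Op 6: query ant -> checks bit3=1, bit10=1 (all 1) -> maybe
Op 7: query dog -> checks bit2=0, bit7=1 (has a 0) -> no
Query results in order: no maybe no maybe no

Answer: no maybe no maybe no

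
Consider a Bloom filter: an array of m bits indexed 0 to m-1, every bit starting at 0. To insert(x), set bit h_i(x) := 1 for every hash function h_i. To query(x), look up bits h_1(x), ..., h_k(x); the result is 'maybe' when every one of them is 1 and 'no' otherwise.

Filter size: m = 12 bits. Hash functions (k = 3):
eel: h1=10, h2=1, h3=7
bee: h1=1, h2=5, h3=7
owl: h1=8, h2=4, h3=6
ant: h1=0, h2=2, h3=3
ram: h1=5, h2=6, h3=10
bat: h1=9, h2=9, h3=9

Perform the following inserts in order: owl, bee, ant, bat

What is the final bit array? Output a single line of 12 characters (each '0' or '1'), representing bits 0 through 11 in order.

Start: bits=000000000000
After insert 'owl': sets bits 4 6 8 -> bits=000010101000
After insert 'bee': sets bits 1 5 7 -> bits=010011111000
After insert 'ant': sets bits 0 2 3 -> bits=111111111000
After insert 'bat': sets bits 9 -> bits=111111111100

Answer: 111111111100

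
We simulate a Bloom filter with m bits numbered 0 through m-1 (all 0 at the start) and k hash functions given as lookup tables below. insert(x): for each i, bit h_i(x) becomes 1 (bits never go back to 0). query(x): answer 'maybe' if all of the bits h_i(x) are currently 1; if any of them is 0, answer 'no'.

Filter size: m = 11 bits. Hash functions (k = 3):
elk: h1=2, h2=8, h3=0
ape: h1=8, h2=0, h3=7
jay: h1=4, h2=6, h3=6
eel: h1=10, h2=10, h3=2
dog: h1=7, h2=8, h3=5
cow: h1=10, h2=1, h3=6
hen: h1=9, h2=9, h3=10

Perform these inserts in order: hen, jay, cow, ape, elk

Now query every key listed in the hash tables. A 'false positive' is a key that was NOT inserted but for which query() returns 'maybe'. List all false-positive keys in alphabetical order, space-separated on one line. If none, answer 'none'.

Answer: eel

Derivation:
Start: bits=00000000000
After insert 'hen': sets bits 9 10 -> bits=00000000011
After insert 'jay': sets bits 4 6 -> bits=00001010011
After insert 'cow': sets bits 1 6 10 -> bits=01001010011
After insert 'ape': sets bits 0 7 8 -> bits=11001011111
After insert 'elk': sets bits 0 2 8 -> bits=11101011111
Not inserted: dog eel — query each against bits=11101011111:
query dog: checks bit5=0, bit7=1, bit8=1 (has a 0) -> no => not a false positive
query eel: checks bit2=1, bit10=1 (all 1) -> maybe => FALSE POSITIVE
False positives (alphabetical): eel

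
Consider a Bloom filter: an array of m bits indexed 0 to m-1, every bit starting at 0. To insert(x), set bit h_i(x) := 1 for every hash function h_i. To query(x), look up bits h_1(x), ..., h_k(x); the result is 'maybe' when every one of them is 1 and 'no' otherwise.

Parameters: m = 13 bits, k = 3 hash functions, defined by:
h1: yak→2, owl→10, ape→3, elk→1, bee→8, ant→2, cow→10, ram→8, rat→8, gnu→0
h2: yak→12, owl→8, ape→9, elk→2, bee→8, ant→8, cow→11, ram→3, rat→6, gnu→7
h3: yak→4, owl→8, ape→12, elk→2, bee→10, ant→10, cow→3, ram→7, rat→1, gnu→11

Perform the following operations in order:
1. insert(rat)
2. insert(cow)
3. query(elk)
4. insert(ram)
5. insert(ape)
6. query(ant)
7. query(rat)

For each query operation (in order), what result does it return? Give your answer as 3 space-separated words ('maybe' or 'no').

Answer: no no maybe

Derivation:
Start: bits=0000000000000
Op 1: insert rat -> sets bits 1 6 8 -> bits=0100001010000
Op 2: insert cow -> sets bits 3 10 11 -> bits=0101001010110
Op 3: query elk -> checks bit1=1, bit2=0 (has a 0) -> no
Op 4: insert ram -> sets bits 3 7 8 -> bits=0101001110110
Op 5: insert ape -> sets bits 3 9 12 -> bits=0101001111111
Op 6: query ant -> checks bit2=0, bit8=1, bit10=1 (has a 0) -> no
Op 7: query rat -> checks bit1=1, bit6=1, bit8=1 (all 1) -> maybe
Query results in order: no no maybe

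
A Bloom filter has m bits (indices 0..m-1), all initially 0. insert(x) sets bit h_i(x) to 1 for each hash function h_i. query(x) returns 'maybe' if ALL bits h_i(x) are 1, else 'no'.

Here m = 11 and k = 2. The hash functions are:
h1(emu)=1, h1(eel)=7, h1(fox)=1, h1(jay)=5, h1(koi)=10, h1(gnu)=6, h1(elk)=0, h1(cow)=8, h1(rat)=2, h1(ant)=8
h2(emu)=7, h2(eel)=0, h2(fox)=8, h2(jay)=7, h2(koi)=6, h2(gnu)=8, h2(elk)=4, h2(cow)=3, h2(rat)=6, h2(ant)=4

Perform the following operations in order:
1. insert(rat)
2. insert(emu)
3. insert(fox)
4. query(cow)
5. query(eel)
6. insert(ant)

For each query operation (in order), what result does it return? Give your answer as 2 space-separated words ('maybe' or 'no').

Answer: no no

Derivation:
Start: bits=00000000000
Op 1: insert rat -> sets bits 2 6 -> bits=00100010000
Op 2: insert emu -> sets bits 1 7 -> bits=01100011000
Op 3: insert fox -> sets bits 1 8 -> bits=01100011100
Op 4: query cow -> checks bit3=0, bit8=1 (has a 0) -> no
Op 5: query eel -> checks bit0=0, bit7=1 (has a 0) -> no
Op 6: insert ant -> sets bits 4 8 -> bits=01101011100
Query results in order: no no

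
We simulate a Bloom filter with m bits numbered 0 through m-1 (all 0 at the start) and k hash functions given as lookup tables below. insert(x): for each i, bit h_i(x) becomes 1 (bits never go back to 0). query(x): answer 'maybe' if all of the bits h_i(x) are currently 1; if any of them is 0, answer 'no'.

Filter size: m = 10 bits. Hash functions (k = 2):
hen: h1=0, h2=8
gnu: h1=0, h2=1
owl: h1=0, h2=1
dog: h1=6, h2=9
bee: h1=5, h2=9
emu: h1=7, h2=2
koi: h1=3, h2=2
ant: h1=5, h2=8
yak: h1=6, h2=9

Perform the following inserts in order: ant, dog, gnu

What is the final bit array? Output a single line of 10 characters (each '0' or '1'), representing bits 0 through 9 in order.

Start: bits=0000000000
After insert 'ant': sets bits 5 8 -> bits=0000010010
After insert 'dog': sets bits 6 9 -> bits=0000011011
After insert 'gnu': sets bits 0 1 -> bits=1100011011

Answer: 1100011011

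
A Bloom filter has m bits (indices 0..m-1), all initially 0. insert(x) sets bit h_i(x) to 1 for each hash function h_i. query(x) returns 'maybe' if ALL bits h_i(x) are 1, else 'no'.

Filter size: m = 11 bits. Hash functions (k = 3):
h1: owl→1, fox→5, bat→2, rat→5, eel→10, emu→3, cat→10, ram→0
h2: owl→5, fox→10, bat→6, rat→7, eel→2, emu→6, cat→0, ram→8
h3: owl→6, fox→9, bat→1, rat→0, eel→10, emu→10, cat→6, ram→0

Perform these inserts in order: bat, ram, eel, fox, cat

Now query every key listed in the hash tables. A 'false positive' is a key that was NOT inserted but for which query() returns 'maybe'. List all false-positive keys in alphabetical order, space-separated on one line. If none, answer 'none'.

Start: bits=00000000000
After insert 'bat': sets bits 1 2 6 -> bits=01100010000
After insert 'ram': sets bits 0 8 -> bits=11100010100
After insert 'eel': sets bits 2 10 -> bits=11100010101
After insert 'fox': sets bits 5 9 10 -> bits=11100110111
After insert 'cat': sets bits 0 6 10 -> bits=11100110111
Not inserted: emu owl rat — query each against bits=11100110111:
query emu: checks bit3=0, bit6=1, bit10=1 (has a 0) -> no => not a false positive
query owl: checks bit1=1, bit5=1, bit6=1 (all 1) -> maybe => FALSE POSITIVE
query rat: checks bit0=1, bit5=1, bit7=0 (has a 0) -> no => not a false positive
False positives (alphabetical): owl

Answer: owl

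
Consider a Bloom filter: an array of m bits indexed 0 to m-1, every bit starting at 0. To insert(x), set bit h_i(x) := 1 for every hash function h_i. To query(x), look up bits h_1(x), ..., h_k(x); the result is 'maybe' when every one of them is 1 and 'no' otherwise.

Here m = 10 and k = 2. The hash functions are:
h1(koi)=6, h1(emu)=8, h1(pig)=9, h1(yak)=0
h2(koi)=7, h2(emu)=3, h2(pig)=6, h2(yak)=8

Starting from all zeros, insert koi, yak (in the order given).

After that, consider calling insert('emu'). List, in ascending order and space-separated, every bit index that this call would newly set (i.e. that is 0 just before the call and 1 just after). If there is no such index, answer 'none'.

Start: bits=0000000000
After insert 'koi': sets bits 6 7 -> bits=0000001100
After insert 'yak': sets bits 0 8 -> bits=1000001110
insert 'emu' would touch bits 3 8; currently bit3=0, bit8=1
Bits that are 0 among those (would change 0->1): 3

Answer: 3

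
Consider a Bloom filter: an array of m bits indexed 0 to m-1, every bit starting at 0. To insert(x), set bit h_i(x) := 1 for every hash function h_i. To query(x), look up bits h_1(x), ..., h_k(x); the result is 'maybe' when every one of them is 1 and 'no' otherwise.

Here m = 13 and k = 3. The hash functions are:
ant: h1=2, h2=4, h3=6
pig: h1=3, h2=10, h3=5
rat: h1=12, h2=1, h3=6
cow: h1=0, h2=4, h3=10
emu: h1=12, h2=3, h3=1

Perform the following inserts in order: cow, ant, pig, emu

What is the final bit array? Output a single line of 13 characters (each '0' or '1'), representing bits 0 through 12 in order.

Answer: 1111111000101

Derivation:
Start: bits=0000000000000
After insert 'cow': sets bits 0 4 10 -> bits=1000100000100
After insert 'ant': sets bits 2 4 6 -> bits=1010101000100
After insert 'pig': sets bits 3 5 10 -> bits=1011111000100
After insert 'emu': sets bits 1 3 12 -> bits=1111111000101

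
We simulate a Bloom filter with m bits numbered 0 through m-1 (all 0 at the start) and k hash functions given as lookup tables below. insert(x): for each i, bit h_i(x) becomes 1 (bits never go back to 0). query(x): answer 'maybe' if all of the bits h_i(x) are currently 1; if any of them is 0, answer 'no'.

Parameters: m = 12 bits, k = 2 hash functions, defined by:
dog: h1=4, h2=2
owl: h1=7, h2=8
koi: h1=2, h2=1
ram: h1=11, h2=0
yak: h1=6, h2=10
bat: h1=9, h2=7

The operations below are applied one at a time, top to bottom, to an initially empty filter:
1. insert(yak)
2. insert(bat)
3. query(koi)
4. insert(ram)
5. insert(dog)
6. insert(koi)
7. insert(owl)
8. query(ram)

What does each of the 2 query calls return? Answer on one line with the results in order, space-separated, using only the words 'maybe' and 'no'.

Start: bits=000000000000
Op 1: insert yak -> sets bits 6 10 -> bits=000000100010
Op 2: insert bat -> sets bits 7 9 -> bits=000000110110
Op 3: query koi -> checks bit1=0, bit2=0 (has a 0) -> no
Op 4: insert ram -> sets bits 0 11 -> bits=100000110111
Op 5: insert dog -> sets bits 2 4 -> bits=101010110111
Op 6: insert koi -> sets bits 1 2 -> bits=111010110111
Op 7: insert owl -> sets bits 7 8 -> bits=111010111111
Op 8: query ram -> checks bit0=1, bit11=1 (all 1) -> maybe
Query results in order: no maybe

Answer: no maybe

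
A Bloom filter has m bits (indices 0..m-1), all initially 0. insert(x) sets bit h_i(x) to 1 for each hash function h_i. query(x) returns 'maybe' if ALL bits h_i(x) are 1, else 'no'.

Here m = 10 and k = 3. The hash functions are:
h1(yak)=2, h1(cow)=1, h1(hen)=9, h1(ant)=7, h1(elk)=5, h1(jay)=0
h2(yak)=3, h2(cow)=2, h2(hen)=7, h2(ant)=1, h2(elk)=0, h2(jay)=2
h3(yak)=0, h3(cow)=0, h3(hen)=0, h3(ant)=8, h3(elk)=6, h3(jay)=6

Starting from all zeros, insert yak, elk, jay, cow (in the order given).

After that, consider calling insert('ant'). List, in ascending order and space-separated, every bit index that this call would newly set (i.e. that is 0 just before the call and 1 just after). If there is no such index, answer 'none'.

Answer: 7 8

Derivation:
Start: bits=0000000000
After insert 'yak': sets bits 0 2 3 -> bits=1011000000
After insert 'elk': sets bits 0 5 6 -> bits=1011011000
After insert 'jay': sets bits 0 2 6 -> bits=1011011000
After insert 'cow': sets bits 0 1 2 -> bits=1111011000
insert 'ant' would touch bits 1 7 8; currently bit1=1, bit7=0, bit8=0
Bits that are 0 among those (would change 0->1): 7 8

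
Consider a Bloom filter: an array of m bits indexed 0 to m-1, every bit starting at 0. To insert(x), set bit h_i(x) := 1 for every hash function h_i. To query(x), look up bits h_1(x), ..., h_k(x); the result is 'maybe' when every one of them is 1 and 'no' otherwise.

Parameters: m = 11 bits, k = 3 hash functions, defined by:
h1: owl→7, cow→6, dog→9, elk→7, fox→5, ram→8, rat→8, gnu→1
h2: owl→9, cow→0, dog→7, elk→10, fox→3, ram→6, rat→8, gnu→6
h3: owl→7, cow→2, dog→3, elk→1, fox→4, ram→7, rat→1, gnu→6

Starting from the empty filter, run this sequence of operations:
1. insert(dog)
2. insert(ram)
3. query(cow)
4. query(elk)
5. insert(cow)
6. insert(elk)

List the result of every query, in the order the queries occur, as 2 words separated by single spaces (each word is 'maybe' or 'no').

Answer: no no

Derivation:
Start: bits=00000000000
Op 1: insert dog -> sets bits 3 7 9 -> bits=00010001010
Op 2: insert ram -> sets bits 6 7 8 -> bits=00010011110
Op 3: query cow -> checks bit0=0, bit2=0, bit6=1 (has a 0) -> no
Op 4: query elk -> checks bit1=0, bit7=1, bit10=0 (has a 0) -> no
Op 5: insert cow -> sets bits 0 2 6 -> bits=10110011110
Op 6: insert elk -> sets bits 1 7 10 -> bits=11110011111
Query results in order: no no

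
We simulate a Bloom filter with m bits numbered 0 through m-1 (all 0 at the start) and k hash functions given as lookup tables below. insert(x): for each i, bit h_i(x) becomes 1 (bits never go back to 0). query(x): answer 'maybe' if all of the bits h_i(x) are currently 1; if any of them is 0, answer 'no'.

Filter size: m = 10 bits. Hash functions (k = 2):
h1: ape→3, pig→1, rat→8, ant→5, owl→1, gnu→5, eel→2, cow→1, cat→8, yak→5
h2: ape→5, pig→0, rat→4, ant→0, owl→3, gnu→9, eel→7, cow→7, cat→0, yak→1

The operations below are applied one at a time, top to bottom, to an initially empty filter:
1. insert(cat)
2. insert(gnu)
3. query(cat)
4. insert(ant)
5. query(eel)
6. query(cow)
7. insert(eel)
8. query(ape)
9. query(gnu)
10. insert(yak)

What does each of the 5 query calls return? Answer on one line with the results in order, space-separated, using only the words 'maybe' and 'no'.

Start: bits=0000000000
Op 1: insert cat -> sets bits 0 8 -> bits=1000000010
Op 2: insert gnu -> sets bits 5 9 -> bits=1000010011
Op 3: query cat -> checks bit0=1, bit8=1 (all 1) -> maybe
Op 4: insert ant -> sets bits 0 5 -> bits=1000010011
Op 5: query eel -> checks bit2=0, bit7=0 (has a 0) -> no
Op 6: query cow -> checks bit1=0, bit7=0 (has a 0) -> no
Op 7: insert eel -> sets bits 2 7 -> bits=1010010111
Op 8: query ape -> checks bit3=0, bit5=1 (has a 0) -> no
Op 9: query gnu -> checks bit5=1, bit9=1 (all 1) -> maybe
Op 10: insert yak -> sets bits 1 5 -> bits=1110010111
Query results in order: maybe no no no maybe

Answer: maybe no no no maybe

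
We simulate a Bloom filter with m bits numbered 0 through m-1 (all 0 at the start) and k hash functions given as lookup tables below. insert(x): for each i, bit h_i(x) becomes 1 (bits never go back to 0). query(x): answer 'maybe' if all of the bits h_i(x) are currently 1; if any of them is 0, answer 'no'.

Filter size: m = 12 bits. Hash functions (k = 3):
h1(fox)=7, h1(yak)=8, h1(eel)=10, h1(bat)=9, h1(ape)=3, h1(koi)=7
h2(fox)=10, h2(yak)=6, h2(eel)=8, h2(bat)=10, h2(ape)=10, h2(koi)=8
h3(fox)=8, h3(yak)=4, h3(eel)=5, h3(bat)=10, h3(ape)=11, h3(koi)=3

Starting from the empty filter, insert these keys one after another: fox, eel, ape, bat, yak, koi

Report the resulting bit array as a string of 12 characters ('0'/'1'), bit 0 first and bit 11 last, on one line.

Start: bits=000000000000
After insert 'fox': sets bits 7 8 10 -> bits=000000011010
After insert 'eel': sets bits 5 8 10 -> bits=000001011010
After insert 'ape': sets bits 3 10 11 -> bits=000101011011
After insert 'bat': sets bits 9 10 -> bits=000101011111
After insert 'yak': sets bits 4 6 8 -> bits=000111111111
After insert 'koi': sets bits 3 7 8 -> bits=000111111111

Answer: 000111111111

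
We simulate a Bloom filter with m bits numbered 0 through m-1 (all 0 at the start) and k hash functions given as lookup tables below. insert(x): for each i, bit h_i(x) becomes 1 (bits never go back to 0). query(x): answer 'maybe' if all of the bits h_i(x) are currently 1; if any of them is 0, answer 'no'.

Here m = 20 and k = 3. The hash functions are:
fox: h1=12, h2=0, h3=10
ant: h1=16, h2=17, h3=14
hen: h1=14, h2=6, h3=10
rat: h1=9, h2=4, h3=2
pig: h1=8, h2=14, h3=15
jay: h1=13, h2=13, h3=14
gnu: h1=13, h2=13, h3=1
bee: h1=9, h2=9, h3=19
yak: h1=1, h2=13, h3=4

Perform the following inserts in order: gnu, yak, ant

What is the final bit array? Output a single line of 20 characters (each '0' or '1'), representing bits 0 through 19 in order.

Start: bits=00000000000000000000
After insert 'gnu': sets bits 1 13 -> bits=01000000000001000000
After insert 'yak': sets bits 1 4 13 -> bits=01001000000001000000
After insert 'ant': sets bits 14 16 17 -> bits=01001000000001101100

Answer: 01001000000001101100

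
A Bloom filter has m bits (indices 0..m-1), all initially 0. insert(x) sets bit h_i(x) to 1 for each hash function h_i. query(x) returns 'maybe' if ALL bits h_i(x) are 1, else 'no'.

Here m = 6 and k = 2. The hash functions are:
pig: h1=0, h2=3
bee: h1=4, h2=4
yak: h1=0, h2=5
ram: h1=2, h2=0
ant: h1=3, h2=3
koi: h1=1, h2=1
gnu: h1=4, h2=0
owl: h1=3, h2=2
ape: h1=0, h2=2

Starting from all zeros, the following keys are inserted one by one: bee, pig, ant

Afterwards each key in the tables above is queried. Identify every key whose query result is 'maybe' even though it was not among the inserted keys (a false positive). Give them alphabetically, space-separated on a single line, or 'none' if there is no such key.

Start: bits=000000
After insert 'bee': sets bits 4 -> bits=000010
After insert 'pig': sets bits 0 3 -> bits=100110
After insert 'ant': sets bits 3 -> bits=100110
Not inserted: ape gnu koi owl ram yak — query each against bits=100110:
query ape: checks bit0=1, bit2=0 (has a 0) -> no => not a false positive
query gnu: checks bit0=1, bit4=1 (all 1) -> maybe => FALSE POSITIVE
query koi: checks bit1=0 (has a 0) -> no => not a false positive
query owl: checks bit2=0, bit3=1 (has a 0) -> no => not a false positive
query ram: checks bit0=1, bit2=0 (has a 0) -> no => not a false positive
query yak: checks bit0=1, bit5=0 (has a 0) -> no => not a false positive
False positives (alphabetical): gnu

Answer: gnu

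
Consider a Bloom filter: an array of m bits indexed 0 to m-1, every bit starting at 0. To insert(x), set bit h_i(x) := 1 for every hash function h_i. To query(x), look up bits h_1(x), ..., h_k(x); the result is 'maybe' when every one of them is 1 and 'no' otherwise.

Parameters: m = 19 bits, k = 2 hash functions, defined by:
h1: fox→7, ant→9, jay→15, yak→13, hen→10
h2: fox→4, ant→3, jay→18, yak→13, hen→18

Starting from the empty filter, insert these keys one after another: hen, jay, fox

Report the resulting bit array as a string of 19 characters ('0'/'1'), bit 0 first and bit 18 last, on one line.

Start: bits=0000000000000000000
After insert 'hen': sets bits 10 18 -> bits=0000000000100000001
After insert 'jay': sets bits 15 18 -> bits=0000000000100001001
After insert 'fox': sets bits 4 7 -> bits=0000100100100001001

Answer: 0000100100100001001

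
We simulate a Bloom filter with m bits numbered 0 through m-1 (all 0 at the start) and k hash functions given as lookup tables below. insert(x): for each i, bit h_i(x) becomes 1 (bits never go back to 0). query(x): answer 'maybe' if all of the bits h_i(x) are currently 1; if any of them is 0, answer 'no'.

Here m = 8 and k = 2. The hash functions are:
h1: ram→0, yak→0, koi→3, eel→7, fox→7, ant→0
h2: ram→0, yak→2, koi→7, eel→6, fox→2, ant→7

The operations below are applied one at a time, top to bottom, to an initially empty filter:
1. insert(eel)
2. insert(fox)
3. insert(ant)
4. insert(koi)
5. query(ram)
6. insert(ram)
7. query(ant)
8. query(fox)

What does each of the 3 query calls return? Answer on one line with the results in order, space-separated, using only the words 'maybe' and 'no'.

Start: bits=00000000
Op 1: insert eel -> sets bits 6 7 -> bits=00000011
Op 2: insert fox -> sets bits 2 7 -> bits=00100011
Op 3: insert ant -> sets bits 0 7 -> bits=10100011
Op 4: insert koi -> sets bits 3 7 -> bits=10110011
Op 5: query ram -> checks bit0=1 (all 1) -> maybe
Op 6: insert ram -> sets bits 0 -> bits=10110011
Op 7: query ant -> checks bit0=1, bit7=1 (all 1) -> maybe
Op 8: query fox -> checks bit2=1, bit7=1 (all 1) -> maybe
Query results in order: maybe maybe maybe

Answer: maybe maybe maybe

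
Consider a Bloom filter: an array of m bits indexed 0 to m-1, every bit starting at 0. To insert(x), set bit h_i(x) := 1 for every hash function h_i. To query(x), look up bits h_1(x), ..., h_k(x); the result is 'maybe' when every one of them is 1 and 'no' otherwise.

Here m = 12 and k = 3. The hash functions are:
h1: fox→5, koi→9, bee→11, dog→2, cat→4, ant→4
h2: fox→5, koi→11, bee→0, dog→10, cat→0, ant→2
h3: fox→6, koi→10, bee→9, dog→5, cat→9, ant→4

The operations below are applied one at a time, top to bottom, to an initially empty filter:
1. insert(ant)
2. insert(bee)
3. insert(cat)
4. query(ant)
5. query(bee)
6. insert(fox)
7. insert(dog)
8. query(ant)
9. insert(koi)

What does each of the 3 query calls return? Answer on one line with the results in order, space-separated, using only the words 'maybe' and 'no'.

Start: bits=000000000000
Op 1: insert ant -> sets bits 2 4 -> bits=001010000000
Op 2: insert bee -> sets bits 0 9 11 -> bits=101010000101
Op 3: insert cat -> sets bits 0 4 9 -> bits=101010000101
Op 4: query ant -> checks bit2=1, bit4=1 (all 1) -> maybe
Op 5: query bee -> checks bit0=1, bit9=1, bit11=1 (all 1) -> maybe
Op 6: insert fox -> sets bits 5 6 -> bits=101011100101
Op 7: insert dog -> sets bits 2 5 10 -> bits=101011100111
Op 8: query ant -> checks bit2=1, bit4=1 (all 1) -> maybe
Op 9: insert koi -> sets bits 9 10 11 -> bits=101011100111
Query results in order: maybe maybe maybe

Answer: maybe maybe maybe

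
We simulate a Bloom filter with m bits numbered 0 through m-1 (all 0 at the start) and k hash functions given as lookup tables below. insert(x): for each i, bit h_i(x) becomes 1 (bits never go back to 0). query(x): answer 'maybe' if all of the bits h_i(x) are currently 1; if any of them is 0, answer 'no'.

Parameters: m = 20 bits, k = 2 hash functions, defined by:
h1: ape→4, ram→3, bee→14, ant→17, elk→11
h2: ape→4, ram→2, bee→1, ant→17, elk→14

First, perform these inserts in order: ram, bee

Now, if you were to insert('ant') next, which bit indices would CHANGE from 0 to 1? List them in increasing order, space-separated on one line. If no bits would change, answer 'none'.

Answer: 17

Derivation:
Start: bits=00000000000000000000
After insert 'ram': sets bits 2 3 -> bits=00110000000000000000
After insert 'bee': sets bits 1 14 -> bits=01110000000000100000
insert 'ant' would touch bits 17; currently bit17=0
Bits that are 0 among those (would change 0->1): 17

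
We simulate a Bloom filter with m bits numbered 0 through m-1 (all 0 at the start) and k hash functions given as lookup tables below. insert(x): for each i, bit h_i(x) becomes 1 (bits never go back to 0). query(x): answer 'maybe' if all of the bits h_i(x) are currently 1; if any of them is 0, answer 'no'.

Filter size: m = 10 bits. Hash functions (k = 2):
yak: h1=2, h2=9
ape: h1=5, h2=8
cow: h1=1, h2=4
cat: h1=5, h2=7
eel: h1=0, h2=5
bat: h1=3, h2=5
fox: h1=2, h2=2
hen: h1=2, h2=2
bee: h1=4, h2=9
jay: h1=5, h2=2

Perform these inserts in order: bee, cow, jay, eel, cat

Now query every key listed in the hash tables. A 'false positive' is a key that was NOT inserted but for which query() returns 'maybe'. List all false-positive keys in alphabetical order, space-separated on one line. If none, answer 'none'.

Answer: fox hen yak

Derivation:
Start: bits=0000000000
After insert 'bee': sets bits 4 9 -> bits=0000100001
After insert 'cow': sets bits 1 4 -> bits=0100100001
After insert 'jay': sets bits 2 5 -> bits=0110110001
After insert 'eel': sets bits 0 5 -> bits=1110110001
After insert 'cat': sets bits 5 7 -> bits=1110110101
Not inserted: ape bat fox hen yak — query each against bits=1110110101:
query ape: checks bit5=1, bit8=0 (has a 0) -> no => not a false positive
query bat: checks bit3=0, bit5=1 (has a 0) -> no => not a false positive
query fox: checks bit2=1 (all 1) -> maybe => FALSE POSITIVE
query hen: checks bit2=1 (all 1) -> maybe => FALSE POSITIVE
query yak: checks bit2=1, bit9=1 (all 1) -> maybe => FALSE POSITIVE
False positives (alphabetical): fox hen yak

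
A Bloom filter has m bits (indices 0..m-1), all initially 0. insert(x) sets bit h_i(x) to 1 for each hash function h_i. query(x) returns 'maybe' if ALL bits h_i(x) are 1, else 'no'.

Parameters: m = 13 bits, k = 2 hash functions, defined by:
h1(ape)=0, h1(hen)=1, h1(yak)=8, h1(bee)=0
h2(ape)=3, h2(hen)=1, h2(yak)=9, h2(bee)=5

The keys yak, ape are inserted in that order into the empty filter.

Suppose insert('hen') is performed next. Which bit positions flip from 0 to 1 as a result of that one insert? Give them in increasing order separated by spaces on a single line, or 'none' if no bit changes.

Answer: 1

Derivation:
Start: bits=0000000000000
After insert 'yak': sets bits 8 9 -> bits=0000000011000
After insert 'ape': sets bits 0 3 -> bits=1001000011000
insert 'hen' would touch bits 1; currently bit1=0
Bits that are 0 among those (would change 0->1): 1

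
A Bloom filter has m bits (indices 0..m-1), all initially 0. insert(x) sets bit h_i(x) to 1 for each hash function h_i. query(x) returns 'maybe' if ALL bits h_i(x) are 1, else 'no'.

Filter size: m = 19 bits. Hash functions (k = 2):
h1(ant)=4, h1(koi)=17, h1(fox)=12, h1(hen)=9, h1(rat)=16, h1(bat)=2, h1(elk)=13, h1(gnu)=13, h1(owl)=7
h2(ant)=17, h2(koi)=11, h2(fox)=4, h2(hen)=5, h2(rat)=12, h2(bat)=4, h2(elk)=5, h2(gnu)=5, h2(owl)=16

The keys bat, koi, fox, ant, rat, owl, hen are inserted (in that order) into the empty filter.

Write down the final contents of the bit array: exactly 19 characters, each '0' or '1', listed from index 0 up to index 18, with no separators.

Start: bits=0000000000000000000
After insert 'bat': sets bits 2 4 -> bits=0010100000000000000
After insert 'koi': sets bits 11 17 -> bits=0010100000010000010
After insert 'fox': sets bits 4 12 -> bits=0010100000011000010
After insert 'ant': sets bits 4 17 -> bits=0010100000011000010
After insert 'rat': sets bits 12 16 -> bits=0010100000011000110
After insert 'owl': sets bits 7 16 -> bits=0010100100011000110
After insert 'hen': sets bits 5 9 -> bits=0010110101011000110

Answer: 0010110101011000110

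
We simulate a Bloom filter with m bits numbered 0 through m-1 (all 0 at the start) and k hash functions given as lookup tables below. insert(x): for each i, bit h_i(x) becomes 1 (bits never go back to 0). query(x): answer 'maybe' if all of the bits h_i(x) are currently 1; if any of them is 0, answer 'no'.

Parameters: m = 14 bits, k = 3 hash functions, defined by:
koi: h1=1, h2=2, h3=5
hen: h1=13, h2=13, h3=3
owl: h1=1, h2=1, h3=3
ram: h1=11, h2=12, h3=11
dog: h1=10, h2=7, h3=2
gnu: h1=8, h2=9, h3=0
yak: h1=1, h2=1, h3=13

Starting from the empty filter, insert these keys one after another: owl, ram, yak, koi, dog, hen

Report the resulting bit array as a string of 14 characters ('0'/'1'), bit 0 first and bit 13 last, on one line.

Answer: 01110101001111

Derivation:
Start: bits=00000000000000
After insert 'owl': sets bits 1 3 -> bits=01010000000000
After insert 'ram': sets bits 11 12 -> bits=01010000000110
After insert 'yak': sets bits 1 13 -> bits=01010000000111
After insert 'koi': sets bits 1 2 5 -> bits=01110100000111
After insert 'dog': sets bits 2 7 10 -> bits=01110101001111
After insert 'hen': sets bits 3 13 -> bits=01110101001111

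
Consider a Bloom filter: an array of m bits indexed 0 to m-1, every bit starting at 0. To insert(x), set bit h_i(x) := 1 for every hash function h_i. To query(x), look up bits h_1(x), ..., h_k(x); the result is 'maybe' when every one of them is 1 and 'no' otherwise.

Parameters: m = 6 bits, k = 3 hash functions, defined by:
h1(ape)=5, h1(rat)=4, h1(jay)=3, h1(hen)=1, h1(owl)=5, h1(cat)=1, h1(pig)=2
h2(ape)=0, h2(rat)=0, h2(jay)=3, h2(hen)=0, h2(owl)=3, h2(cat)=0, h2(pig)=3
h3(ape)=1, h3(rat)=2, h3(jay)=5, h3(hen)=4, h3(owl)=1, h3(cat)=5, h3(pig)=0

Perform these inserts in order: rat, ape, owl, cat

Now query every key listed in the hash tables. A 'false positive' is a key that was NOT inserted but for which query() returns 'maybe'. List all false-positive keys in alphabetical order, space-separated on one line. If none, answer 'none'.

Start: bits=000000
After insert 'rat': sets bits 0 2 4 -> bits=101010
After insert 'ape': sets bits 0 1 5 -> bits=111011
After insert 'owl': sets bits 1 3 5 -> bits=111111
After insert 'cat': sets bits 0 1 5 -> bits=111111
Not inserted: hen jay pig — query each against bits=111111:
query hen: checks bit0=1, bit1=1, bit4=1 (all 1) -> maybe => FALSE POSITIVE
query jay: checks bit3=1, bit5=1 (all 1) -> maybe => FALSE POSITIVE
query pig: checks bit0=1, bit2=1, bit3=1 (all 1) -> maybe => FALSE POSITIVE
False positives (alphabetical): hen jay pig

Answer: hen jay pig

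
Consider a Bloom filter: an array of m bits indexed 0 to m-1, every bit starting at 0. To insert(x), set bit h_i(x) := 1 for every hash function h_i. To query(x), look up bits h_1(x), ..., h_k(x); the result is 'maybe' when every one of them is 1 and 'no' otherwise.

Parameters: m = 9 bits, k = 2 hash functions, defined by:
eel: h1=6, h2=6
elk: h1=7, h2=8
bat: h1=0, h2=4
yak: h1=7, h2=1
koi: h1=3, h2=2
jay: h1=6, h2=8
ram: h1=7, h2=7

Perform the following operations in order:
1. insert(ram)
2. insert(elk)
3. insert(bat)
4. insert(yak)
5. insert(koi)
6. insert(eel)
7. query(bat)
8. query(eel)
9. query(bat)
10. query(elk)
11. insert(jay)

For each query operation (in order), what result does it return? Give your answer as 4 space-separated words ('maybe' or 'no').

Start: bits=000000000
Op 1: insert ram -> sets bits 7 -> bits=000000010
Op 2: insert elk -> sets bits 7 8 -> bits=000000011
Op 3: insert bat -> sets bits 0 4 -> bits=100010011
Op 4: insert yak -> sets bits 1 7 -> bits=110010011
Op 5: insert koi -> sets bits 2 3 -> bits=111110011
Op 6: insert eel -> sets bits 6 -> bits=111110111
Op 7: query bat -> checks bit0=1, bit4=1 (all 1) -> maybe
Op 8: query eel -> checks bit6=1 (all 1) -> maybe
Op 9: query bat -> checks bit0=1, bit4=1 (all 1) -> maybe
Op 10: query elk -> checks bit7=1, bit8=1 (all 1) -> maybe
Op 11: insert jay -> sets bits 6 8 -> bits=111110111
Query results in order: maybe maybe maybe maybe

Answer: maybe maybe maybe maybe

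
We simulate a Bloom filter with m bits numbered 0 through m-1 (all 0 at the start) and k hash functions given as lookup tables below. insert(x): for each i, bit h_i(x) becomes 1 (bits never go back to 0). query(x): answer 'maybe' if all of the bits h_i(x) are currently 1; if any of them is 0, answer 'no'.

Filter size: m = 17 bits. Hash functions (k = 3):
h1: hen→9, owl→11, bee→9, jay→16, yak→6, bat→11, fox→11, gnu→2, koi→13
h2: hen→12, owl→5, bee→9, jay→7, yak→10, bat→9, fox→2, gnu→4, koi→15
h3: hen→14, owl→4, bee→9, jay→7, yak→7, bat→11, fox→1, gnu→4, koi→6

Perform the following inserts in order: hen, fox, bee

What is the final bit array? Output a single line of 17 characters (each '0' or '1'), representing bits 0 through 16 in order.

Start: bits=00000000000000000
After insert 'hen': sets bits 9 12 14 -> bits=00000000010010100
After insert 'fox': sets bits 1 2 11 -> bits=01100000010110100
After insert 'bee': sets bits 9 -> bits=01100000010110100

Answer: 01100000010110100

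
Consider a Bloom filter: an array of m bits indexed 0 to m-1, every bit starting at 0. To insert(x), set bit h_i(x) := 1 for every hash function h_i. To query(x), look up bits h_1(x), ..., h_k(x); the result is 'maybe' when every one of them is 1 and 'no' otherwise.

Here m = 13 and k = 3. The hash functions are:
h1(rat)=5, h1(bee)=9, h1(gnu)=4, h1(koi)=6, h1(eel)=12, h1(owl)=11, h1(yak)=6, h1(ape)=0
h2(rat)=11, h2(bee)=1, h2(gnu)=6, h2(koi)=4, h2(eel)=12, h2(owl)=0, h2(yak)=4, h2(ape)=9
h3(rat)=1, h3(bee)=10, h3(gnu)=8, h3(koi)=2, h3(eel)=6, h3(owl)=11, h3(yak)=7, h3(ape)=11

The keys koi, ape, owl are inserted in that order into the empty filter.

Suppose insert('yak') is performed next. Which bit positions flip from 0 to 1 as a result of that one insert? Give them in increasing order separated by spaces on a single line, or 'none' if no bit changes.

Start: bits=0000000000000
After insert 'koi': sets bits 2 4 6 -> bits=0010101000000
After insert 'ape': sets bits 0 9 11 -> bits=1010101001010
After insert 'owl': sets bits 0 11 -> bits=1010101001010
insert 'yak' would touch bits 4 6 7; currently bit4=1, bit6=1, bit7=0
Bits that are 0 among those (would change 0->1): 7

Answer: 7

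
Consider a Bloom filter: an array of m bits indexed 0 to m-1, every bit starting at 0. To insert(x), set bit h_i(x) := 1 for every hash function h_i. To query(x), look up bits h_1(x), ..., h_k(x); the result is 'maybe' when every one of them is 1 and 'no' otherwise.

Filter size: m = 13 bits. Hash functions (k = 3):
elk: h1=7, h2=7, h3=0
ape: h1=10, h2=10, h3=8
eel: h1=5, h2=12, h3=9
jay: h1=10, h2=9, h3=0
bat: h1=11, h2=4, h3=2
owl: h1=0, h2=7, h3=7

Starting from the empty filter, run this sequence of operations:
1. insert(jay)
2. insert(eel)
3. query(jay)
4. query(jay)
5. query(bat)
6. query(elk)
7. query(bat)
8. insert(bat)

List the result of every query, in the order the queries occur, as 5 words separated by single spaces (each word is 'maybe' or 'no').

Start: bits=0000000000000
Op 1: insert jay -> sets bits 0 9 10 -> bits=1000000001100
Op 2: insert eel -> sets bits 5 9 12 -> bits=1000010001101
Op 3: query jay -> checks bit0=1, bit9=1, bit10=1 (all 1) -> maybe
Op 4: query jay -> checks bit0=1, bit9=1, bit10=1 (all 1) -> maybe
Op 5: query bat -> checks bit2=0, bit4=0, bit11=0 (has a 0) -> no
Op 6: query elk -> checks bit0=1, bit7=0 (has a 0) -> no
Op 7: query bat -> checks bit2=0, bit4=0, bit11=0 (has a 0) -> no
Op 8: insert bat -> sets bits 2 4 11 -> bits=1010110001111
Query results in order: maybe maybe no no no

Answer: maybe maybe no no no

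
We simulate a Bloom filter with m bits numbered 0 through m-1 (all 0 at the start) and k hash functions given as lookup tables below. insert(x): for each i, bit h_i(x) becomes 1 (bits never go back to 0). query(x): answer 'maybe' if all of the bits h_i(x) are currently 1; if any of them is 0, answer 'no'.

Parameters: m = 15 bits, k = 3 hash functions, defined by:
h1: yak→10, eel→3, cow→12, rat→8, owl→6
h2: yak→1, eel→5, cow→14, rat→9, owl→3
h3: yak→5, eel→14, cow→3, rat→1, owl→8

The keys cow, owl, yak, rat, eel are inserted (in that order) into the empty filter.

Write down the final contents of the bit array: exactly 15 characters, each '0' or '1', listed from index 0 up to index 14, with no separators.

Start: bits=000000000000000
After insert 'cow': sets bits 3 12 14 -> bits=000100000000101
After insert 'owl': sets bits 3 6 8 -> bits=000100101000101
After insert 'yak': sets bits 1 5 10 -> bits=010101101010101
After insert 'rat': sets bits 1 8 9 -> bits=010101101110101
After insert 'eel': sets bits 3 5 14 -> bits=010101101110101

Answer: 010101101110101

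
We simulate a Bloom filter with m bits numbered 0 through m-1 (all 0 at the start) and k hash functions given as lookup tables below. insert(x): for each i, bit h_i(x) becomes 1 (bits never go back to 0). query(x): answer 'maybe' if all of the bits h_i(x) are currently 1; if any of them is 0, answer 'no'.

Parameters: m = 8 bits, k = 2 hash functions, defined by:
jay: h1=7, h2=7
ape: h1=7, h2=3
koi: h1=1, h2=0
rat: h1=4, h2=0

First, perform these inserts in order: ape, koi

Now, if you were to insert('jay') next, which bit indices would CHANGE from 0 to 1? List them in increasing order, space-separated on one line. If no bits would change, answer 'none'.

Start: bits=00000000
After insert 'ape': sets bits 3 7 -> bits=00010001
After insert 'koi': sets bits 0 1 -> bits=11010001
insert 'jay' would touch bits 7; currently bit7=1
Bits that are 0 among those (would change 0->1): none

Answer: none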